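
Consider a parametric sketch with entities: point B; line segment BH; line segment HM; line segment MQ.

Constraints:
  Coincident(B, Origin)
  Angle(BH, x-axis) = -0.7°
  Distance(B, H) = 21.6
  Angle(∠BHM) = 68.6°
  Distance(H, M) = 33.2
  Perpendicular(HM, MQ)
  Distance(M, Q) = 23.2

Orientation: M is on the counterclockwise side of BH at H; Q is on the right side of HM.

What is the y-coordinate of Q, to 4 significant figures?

38.99

B is at the origin; BH runs at -0.7° with length 21.6, so H = 21.6·(cos -0.7°, sin -0.7°) = (21.60, -0.2639). ∠BHM = 68.6°, so HM runs at -0.7° + (180° − 68.6°) = 110.7° from the x-axis; with |HM| = 33.2, M = H + 33.2·(cos 110.7°, sin 110.7°) = (9.863, 30.79). The perpendicularity gives MQ at right angles to HM; with |MQ| = 23.2 on the right of HM, Q = M + 23.2·(0.9354, 0.3535) = (31.57, 38.99). So Q.y = 38.99.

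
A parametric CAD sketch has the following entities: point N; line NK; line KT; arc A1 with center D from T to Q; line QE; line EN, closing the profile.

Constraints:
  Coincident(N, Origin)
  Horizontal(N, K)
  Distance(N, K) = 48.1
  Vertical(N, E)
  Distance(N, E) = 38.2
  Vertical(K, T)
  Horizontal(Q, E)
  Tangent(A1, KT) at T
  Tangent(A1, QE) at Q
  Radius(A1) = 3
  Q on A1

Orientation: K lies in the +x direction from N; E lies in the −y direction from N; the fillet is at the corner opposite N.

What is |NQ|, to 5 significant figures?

59.104

The virtual corner opposite N is at (48.100, -38.200). The tangent condition forces DT to be normal to KT and since A1 is tangent to QE there, DQ ⟂ QE, with radius 3.0, so the center D sits 3.0 in from both sides at D = (45.100, -35.200). That places the tangent points at T = (48.100, -35.200) on KT and Q = (45.100, -38.200) on QE. Then |NQ| = |Q − N| = 59.104.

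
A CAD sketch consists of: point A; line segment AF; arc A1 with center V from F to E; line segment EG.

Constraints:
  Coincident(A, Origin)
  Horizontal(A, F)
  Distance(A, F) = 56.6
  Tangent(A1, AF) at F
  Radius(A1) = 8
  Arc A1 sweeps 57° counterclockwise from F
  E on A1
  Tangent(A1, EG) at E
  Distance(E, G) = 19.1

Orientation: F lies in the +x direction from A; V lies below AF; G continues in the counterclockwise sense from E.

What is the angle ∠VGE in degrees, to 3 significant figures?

22.7°

A is at the origin; A and F share the same y with |AF| = 56.6 and F on the +x side, so F = (56.6, 0.00). Since A1 is tangent to AF there, VF ⟂ AF, so V = F + (0, -8) = (56.6, -8.00). On A1, F sits at bearing 90° from V; a 57° counterclockwise sweep puts E at bearing 147°, so E = V + 8.0·(cos 147°, sin 147°) = (49.9, -3.64). The tangent condition forces VE to be normal to EG, so EG runs along (−sin 147°, cos 147°); with |EG| = 19.1, G = (39.5, -19.7). Then cos ∠VGE = GV·GE / (|GV||GE|), giving 22.7°.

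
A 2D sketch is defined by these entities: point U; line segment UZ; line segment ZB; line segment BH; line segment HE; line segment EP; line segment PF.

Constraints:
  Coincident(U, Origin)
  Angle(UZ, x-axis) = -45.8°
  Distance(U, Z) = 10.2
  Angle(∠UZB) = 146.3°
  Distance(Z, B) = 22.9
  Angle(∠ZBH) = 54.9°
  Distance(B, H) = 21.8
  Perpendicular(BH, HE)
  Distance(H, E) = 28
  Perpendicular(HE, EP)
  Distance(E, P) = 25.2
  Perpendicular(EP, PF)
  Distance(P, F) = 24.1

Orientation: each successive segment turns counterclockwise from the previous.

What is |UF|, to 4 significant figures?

31.99

U is at the origin; UZ runs at -45.8° with length 10.2, so Z = (7.111, -7.312). ∠UZB = 146.3° gives ZB at -12.10° from the x-axis; with |ZB| = 22.9, B = (29.50, -12.11). ∠ZBH = 54.9° gives BH at 113.0° from the x-axis; with |BH| = 21.8, H = (20.98, 7.954). The perpendicularity gives HE at right angles to BH, so HE runs at -157.0°; with |HE| = 28.0, E = (-4.790, -2.986). The perpendicularity gives EP at right angles to HE, so EP runs at -67.00°; with |EP| = 25.2, P = (5.057, -26.18). EP is perpendicular to PF, so PF runs at 23.00°; with |PF| = 24.1, F = (27.24, -16.77). Then |UF| = |F − U| = 31.99.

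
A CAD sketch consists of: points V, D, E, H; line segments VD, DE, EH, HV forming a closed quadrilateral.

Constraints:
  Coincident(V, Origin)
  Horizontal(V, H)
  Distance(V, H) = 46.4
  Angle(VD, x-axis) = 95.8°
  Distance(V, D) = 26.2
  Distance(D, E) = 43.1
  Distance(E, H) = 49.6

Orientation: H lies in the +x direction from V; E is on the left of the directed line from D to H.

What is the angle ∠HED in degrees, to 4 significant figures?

73.24°

V is at the origin; VH is horizontal with |VH| = 46.4 and H in +x, so H = (46.4, 0). VD runs at 95.8° with |VD| = 26.2, so D = (-2.648, 26.07). E is determined by |DE| = 43.1 and |EH| = 49.6 together: it lies at the intersection of circle(D, 43.1) and circle(H, 49.6). With |DH| = 55.54, the foot of the radical line on DH is 22.35 from D and the perpendicular offset is √(43.1² − 22.35²) = 36.85. Taking the left-of-DH solution: E = (34.38, 48.12).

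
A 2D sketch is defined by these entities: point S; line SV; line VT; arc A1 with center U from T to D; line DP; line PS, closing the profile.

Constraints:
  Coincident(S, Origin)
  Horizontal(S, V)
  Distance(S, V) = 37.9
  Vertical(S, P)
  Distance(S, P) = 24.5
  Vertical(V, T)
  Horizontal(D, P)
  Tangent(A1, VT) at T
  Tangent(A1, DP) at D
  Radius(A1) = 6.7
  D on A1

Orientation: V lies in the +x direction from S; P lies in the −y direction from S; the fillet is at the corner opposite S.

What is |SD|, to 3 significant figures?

39.7

S is at the origin; SV is horizontal with |SV| = 37.9 and V on the +x side, so V = (37.9, 0.00). S and P share the same x with |SP| = 24.5 and P on the −y side, so P = (0.00, -24.5). The virtual corner opposite S is at (37.9, -24.5). A1 meets VT tangentially, so UT is at right angles to VT and tangency of A1 to DP means the radius UD is perpendicular to DP, with radius 6.7, so the center U sits 6.7 in from both sides at U = (31.2, -17.8). That places the tangent points at T = (37.9, -17.8) on VT and D = (31.2, -24.5) on DP. Then |SD| = |D − S| = 39.7.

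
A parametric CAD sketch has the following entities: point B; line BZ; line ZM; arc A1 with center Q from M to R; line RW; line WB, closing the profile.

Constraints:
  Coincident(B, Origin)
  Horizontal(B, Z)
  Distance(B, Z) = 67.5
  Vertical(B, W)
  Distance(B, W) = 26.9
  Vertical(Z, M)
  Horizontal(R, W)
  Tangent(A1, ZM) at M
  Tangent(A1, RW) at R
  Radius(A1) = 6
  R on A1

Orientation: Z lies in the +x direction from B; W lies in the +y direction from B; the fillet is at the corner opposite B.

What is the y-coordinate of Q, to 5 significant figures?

20.900

B is at the origin; BZ is horizontal with |BZ| = 67.5 and Z on the +x side, so Z = (67.500, 0.0000). B and W share the same x with |BW| = 26.9 and W on the +y side, so W = (0.0000, 26.900). The virtual corner opposite B is at (67.500, 26.900). The tangent condition forces QM to be normal to ZM and since A1 is tangent to RW there, QR ⟂ RW, with radius 6.0, so the center Q sits 6.0 in from both sides at Q = (61.500, 20.900). So Q.y = 20.900.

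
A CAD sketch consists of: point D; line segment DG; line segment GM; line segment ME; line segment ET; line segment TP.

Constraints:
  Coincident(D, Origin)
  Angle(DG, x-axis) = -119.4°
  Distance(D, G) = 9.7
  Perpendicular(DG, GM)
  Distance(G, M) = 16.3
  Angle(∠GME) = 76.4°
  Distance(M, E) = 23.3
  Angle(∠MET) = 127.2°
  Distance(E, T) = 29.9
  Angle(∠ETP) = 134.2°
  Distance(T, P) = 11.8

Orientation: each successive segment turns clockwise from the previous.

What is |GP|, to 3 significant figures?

40.8

D is at the origin; DG runs at -119.4° with length 9.7, so G = (-4.76, -8.45). DG is perpendicular to GM, so GM runs at 151°; with |GM| = 16.3, M = (-19.0, -0.449). ∠GME = 76.4° gives ME at 47.0° from the x-axis; with |ME| = 23.3, E = (-3.07, 16.6). ∠MET = 127.2° gives ET at -5.80° from the x-axis; with |ET| = 29.9, T = (26.7, 13.6). ∠ETP = 134.2° gives TP at -51.6° from the x-axis; with |TP| = 11.8, P = (34.0, 4.32). Then |GP| = |P − G| = 40.8.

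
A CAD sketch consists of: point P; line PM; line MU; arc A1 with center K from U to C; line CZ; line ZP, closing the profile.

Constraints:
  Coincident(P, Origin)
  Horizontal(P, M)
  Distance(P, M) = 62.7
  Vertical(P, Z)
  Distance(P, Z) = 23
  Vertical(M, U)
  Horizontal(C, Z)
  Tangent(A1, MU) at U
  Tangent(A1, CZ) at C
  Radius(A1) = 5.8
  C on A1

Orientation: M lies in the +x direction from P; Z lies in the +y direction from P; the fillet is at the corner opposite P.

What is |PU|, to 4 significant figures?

65.02

P is at the origin; PM is horizontal with |PM| = 62.7 and M on the +x side, so M = (62.70, 0.000). P and Z share the same x with |PZ| = 23.0 and Z on the +y side, so Z = (0.000, 23.00). The virtual corner opposite P is at (62.70, 23.00). The tangent condition forces KU to be normal to MU and since A1 is tangent to CZ there, KC ⟂ CZ, with radius 5.8, so the center K sits 5.8 in from both sides at K = (56.90, 17.20). That places the tangent points at U = (62.70, 17.20) on MU and C = (56.90, 23.00) on CZ. Then |PU| = |U − P| = 65.02.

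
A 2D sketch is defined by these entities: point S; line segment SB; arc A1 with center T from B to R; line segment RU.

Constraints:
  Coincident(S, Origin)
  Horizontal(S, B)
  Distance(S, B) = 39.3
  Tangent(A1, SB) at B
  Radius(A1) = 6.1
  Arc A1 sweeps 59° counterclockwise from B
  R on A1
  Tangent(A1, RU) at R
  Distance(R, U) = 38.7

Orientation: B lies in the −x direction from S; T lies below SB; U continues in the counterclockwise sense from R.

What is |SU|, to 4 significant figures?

73.90

On A1, B sits at bearing 90° from T; a 59° counterclockwise sweep puts R at bearing 149°, so R = T + 6.1·(cos 149°, sin 149°) = (-44.53, -2.958). Tangency of A1 to RU means the radius TR is perpendicular to RU, so RU runs along (−sin 149°, cos 149°); with |RU| = 38.7, U = (-64.46, -36.13). Then |SU| = |U − S| = 73.90.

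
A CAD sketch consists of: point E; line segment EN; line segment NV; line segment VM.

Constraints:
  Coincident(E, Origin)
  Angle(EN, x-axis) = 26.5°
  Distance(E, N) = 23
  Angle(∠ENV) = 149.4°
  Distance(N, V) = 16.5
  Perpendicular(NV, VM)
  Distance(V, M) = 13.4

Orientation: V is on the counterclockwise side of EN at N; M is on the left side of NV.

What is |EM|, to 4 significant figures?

36.34

E is at the origin; EN runs at 26.5° with length 23.0, so N = 23.0·(cos 26.5°, sin 26.5°) = (20.58, 10.26). ∠ENV = 149.4°, so NV runs at 26.5° + (180° − 149.4°) = 57.10° from the x-axis; with |NV| = 16.5, V = N + 16.5·(cos 57.10°, sin 57.10°) = (29.55, 24.12). The perpendicularity gives VM at right angles to NV; with |VM| = 13.4 on the left of NV, M = V + 13.4·(-0.8396, 0.5432) = (18.29, 31.39). Then |EM| = |M − E| = 36.34.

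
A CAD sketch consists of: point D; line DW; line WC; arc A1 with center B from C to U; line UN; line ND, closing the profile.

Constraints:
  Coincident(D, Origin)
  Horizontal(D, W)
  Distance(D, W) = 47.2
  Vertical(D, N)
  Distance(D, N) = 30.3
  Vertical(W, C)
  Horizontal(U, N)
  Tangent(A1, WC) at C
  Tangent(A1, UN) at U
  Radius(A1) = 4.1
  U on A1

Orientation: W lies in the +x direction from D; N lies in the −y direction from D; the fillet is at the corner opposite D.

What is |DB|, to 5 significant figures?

50.439

D is at the origin; DW is horizontal with |DW| = 47.2 and W on the +x side, so W = (47.200, 0.0000). D and N share the same x with |DN| = 30.3 and N on the −y side, so N = (0.0000, -30.300). The virtual corner opposite D is at (47.200, -30.300). The tangent condition forces BC to be normal to WC and the tangent condition forces BU to be normal to UN, with radius 4.1, so the center B sits 4.1 in from both sides at B = (43.100, -26.200). Then |DB| = |B − D| = 50.439.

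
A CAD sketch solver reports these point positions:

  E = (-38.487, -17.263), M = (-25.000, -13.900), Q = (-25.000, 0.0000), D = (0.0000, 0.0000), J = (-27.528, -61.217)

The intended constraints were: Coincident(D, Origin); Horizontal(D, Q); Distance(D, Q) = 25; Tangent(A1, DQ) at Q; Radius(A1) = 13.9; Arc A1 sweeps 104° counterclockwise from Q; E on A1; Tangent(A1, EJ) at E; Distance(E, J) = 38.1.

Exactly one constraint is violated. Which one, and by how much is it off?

Distance(E, J) = 38.1 — off by 7.20.

D = (0.00, 0.00) ✓; D.y = 0.00, Q.y = 0.00 ✓; |DQ| = 25.00 ✓; ∠(MQ, QD) = 90.00° ✓; |MQ| = 13.90 ✓; bearing(M→E) − bearing(M→Q) = 104.0° ✓; |ME| = 13.90 ✓; ∠(ME, EJ) = 90.00° ✓; |EJ| = 45.30 ✗.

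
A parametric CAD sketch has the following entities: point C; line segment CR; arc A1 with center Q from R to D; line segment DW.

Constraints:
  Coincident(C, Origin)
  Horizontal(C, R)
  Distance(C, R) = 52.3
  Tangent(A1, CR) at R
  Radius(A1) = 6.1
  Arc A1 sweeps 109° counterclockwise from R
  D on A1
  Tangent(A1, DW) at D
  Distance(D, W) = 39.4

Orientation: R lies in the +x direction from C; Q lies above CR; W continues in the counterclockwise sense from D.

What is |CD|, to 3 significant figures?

58.6

C is at the origin; CR is horizontal with |CR| = 52.3 and R on the +x side, so R = (52.3, 0.00). Tangency of A1 to CR means the radius QR is perpendicular to CR, so Q = R + (0, 6.1) = (52.3, 6.10). On A1, R sits at bearing -90° from Q; a 109° counterclockwise sweep puts D at bearing 19°, so D = Q + 6.1·(cos 19°, sin 19°) = (58.1, 8.09). Then |CD| = |D − C| = 58.6.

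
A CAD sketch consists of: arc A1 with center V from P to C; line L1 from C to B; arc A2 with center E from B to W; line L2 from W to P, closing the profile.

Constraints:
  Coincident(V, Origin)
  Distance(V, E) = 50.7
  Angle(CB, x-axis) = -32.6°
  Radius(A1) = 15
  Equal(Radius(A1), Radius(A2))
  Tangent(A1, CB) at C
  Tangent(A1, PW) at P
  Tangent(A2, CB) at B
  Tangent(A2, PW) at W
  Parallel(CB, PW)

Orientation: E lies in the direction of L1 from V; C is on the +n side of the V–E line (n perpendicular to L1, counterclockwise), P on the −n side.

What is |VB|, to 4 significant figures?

52.87

Tangency of A1 to both parallel lines with radius 15.0 puts C and P at V ± 15.0·n: C = (8.082, 12.64), P = (-8.082, -12.64). Equal radii place B and W the same way about E: B = E + 15.0·n = (50.79, -14.68), W = E − 15.0·n = (34.63, -39.95). Then |VB| = |B − V| = 52.87.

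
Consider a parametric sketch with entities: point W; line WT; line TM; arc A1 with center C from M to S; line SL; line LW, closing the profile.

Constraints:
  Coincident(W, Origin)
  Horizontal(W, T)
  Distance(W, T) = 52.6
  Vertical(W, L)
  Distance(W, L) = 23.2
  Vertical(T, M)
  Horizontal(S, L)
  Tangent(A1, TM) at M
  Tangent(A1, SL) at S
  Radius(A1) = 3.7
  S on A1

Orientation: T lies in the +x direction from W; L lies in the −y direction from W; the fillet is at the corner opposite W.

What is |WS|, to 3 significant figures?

54.1

W is at the origin; WT is horizontal with |WT| = 52.6 and T on the +x side, so T = (52.6, 0.00). WL is vertical with |WL| = 23.2 and L on the −y side, so L = (0.00, -23.2). The virtual corner opposite W is at (52.6, -23.2). Since A1 is tangent to TM there, CM ⟂ TM and tangency of A1 to SL means the radius CS is perpendicular to SL, with radius 3.7, so the center C sits 3.7 in from both sides at C = (48.9, -19.5). That places the tangent points at M = (52.6, -19.5) on TM and S = (48.9, -23.2) on SL. Then |WS| = |S − W| = 54.1.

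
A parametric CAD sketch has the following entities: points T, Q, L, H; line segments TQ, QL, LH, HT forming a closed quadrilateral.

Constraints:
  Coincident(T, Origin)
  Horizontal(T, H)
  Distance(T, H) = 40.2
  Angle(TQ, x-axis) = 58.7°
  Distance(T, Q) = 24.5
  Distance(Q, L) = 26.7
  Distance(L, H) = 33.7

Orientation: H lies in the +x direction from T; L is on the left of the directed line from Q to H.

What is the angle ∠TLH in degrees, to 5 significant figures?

53.965°

Checks: |QL| = 26.70 ✓; |LH| = 33.70 ✓.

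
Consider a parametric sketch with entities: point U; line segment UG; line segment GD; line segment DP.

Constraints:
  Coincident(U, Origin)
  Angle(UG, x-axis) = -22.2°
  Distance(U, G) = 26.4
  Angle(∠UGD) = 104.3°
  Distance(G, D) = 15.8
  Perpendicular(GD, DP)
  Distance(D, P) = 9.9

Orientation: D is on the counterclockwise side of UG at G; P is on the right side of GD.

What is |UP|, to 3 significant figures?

41.9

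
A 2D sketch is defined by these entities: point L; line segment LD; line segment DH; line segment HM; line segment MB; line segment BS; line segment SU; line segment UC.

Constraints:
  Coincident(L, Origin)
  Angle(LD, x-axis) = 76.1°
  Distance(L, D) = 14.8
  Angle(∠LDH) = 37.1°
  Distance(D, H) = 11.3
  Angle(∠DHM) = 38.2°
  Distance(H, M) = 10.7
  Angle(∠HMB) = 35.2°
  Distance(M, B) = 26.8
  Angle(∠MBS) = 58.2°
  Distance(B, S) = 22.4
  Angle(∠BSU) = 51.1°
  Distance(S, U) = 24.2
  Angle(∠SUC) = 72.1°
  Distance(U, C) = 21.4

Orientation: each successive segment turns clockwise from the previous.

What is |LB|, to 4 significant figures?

28.02

L is at the origin; LD runs at 76.1° with length 14.8, so D = (3.555, 14.37). ∠LDH = 37.1° gives DH at -66.80° from the x-axis; with |DH| = 11.3, H = (8.007, 3.980). ∠DHM = 38.2° gives HM at 151.4° from the x-axis; with |HM| = 10.7, M = (-1.387, 9.102). ∠HMB = 35.2° gives MB at 6.600° from the x-axis; with |MB| = 26.8, B = (25.23, 12.18). Then |LB| = |B − L| = 28.02.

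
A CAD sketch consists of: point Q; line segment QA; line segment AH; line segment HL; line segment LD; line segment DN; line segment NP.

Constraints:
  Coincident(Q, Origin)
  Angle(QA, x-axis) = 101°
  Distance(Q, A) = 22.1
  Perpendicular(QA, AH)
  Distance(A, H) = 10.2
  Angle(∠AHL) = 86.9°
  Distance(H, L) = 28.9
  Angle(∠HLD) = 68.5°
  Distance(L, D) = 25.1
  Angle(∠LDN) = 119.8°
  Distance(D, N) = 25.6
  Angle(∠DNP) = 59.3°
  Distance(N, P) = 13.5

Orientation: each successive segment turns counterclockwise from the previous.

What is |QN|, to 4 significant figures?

33.53

Q is at the origin; QA runs at 101.0° with length 22.1, so A = (-4.217, 21.69). QA is perpendicular to AH, so AH runs at -169.0°; with |AH| = 10.2, H = (-14.23, 19.75). ∠AHL = 86.9° gives HL at -75.90° from the x-axis; with |HL| = 28.9, L = (-7.189, -8.282). ∠HLD = 68.5° gives LD at 35.60° from the x-axis; with |LD| = 25.1, D = (13.22, 6.330). ∠LDN = 119.8° gives DN at 95.80° from the x-axis; with |DN| = 25.6, N = (10.63, 31.80). Then |QN| = |N − Q| = 33.53.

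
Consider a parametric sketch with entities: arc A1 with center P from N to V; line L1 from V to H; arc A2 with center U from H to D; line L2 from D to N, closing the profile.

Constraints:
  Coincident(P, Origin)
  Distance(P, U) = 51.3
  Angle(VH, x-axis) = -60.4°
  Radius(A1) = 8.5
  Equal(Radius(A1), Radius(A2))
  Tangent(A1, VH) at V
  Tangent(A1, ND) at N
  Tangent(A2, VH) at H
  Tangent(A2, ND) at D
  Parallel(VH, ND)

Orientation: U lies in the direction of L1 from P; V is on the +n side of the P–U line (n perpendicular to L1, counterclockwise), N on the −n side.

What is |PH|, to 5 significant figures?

51.999

The slot axis is L1's direction at -60.4°, so u = (cos -60.4°, sin -60.4°) = (0.49394, -0.86949) and n = (−sin -60.4°, cos -60.4°) = (0.86949, 0.49394). P is at the origin and U lies 51.3 along u from P, so U = 51.3·u = (25.339, -44.605). Tangency of A1 to both parallel lines with radius 8.5 puts V and N at P ± 8.5·n: V = (7.3907, 4.1985), N = (-7.3907, -4.1985). Equal radii place H and D the same way about U: H = U + 8.5·n = (32.730, -40.407), D = U − 8.5·n = (17.949, -48.804). Then |PH| = |H − P| = 51.999.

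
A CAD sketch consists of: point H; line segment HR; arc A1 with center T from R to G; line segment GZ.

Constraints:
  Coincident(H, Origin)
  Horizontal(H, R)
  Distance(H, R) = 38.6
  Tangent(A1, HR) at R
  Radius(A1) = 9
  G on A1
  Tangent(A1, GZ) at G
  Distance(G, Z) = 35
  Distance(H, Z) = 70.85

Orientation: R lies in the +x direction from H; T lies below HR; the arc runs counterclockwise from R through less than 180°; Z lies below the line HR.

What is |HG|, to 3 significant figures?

36.4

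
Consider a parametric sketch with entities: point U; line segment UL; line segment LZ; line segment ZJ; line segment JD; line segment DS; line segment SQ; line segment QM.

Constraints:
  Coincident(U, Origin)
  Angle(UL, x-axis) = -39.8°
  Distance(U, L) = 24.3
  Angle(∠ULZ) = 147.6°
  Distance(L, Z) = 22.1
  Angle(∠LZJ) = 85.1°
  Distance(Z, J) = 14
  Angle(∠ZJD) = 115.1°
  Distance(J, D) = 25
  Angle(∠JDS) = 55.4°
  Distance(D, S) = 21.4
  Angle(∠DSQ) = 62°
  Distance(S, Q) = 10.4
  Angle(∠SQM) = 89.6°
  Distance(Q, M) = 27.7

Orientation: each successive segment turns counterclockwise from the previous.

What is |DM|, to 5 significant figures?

8.8057

∠DSQ = 62.0° gives SQ at 35.000° from the x-axis; with |SQ| = 10.4, Q = (30.168, -8.1073). ∠SQM = 89.6° gives QM at 125.40° from the x-axis; with |QM| = 27.7, M = (14.122, 14.472). Then |DM| = |M − D| = 8.8057.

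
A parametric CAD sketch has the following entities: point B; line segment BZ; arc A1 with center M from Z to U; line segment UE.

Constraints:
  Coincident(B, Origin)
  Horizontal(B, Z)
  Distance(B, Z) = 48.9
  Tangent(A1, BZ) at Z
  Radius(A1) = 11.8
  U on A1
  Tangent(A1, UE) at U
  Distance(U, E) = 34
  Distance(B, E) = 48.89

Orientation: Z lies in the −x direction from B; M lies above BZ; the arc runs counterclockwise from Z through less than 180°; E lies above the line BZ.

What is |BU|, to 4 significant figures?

38.55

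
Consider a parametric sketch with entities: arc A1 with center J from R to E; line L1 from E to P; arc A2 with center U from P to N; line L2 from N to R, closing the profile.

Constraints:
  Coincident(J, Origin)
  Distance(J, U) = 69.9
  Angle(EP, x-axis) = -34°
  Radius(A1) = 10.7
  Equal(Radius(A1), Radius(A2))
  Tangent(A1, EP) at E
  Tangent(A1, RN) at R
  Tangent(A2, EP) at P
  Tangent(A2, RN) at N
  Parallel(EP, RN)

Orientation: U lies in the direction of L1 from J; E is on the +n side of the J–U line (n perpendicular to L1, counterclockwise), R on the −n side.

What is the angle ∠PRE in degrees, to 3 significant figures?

73.0°

Tangency of A1 to both parallel lines with radius 10.7 puts E and R at J ± 10.7·n: E = (5.98, 8.87), R = (-5.98, -8.87). Equal radii place P and N the same way about U: P = U + 10.7·n = (63.9, -30.2), N = U − 10.7·n = (52.0, -48.0). Then cos ∠PRE = RP·RE / (|RP||RE|), giving 73.0°.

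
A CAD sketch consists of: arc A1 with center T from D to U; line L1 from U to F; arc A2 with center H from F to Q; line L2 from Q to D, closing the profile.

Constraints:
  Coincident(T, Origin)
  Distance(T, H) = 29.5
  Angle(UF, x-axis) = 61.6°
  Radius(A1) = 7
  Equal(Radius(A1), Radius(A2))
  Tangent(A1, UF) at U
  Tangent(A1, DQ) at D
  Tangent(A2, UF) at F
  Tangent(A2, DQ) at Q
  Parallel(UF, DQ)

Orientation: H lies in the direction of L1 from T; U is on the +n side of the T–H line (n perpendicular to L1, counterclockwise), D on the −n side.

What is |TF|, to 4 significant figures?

30.32

The slot axis is L1's direction at 61.6°, so u = (cos 61.6°, sin 61.6°) = (0.4756, 0.8796) and n = (−sin 61.6°, cos 61.6°) = (-0.8796, 0.4756). T is at the origin and H lies 29.5 along u from T, so H = 29.5·u = (14.03, 25.95). Tangency of A1 to both parallel lines with radius 7.0 puts U and D at T ± 7.0·n: U = (-6.158, 3.329), D = (6.158, -3.329). Equal radii place F and Q the same way about H: F = H + 7.0·n = (7.873, 29.28), Q = H − 7.0·n = (20.19, 22.62). Then |TF| = |F − T| = 30.32.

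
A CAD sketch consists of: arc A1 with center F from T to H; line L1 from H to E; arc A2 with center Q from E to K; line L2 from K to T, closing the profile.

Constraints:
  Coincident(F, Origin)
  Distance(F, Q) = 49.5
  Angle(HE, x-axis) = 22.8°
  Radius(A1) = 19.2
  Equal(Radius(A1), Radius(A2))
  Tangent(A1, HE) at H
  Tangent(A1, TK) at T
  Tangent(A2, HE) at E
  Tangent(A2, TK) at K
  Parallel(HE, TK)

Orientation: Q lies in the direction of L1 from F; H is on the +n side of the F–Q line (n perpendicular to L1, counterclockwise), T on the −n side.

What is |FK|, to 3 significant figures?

53.1

The slot axis is L1's direction at 22.8°, so u = (cos 22.8°, sin 22.8°) = (0.922, 0.388) and n = (−sin 22.8°, cos 22.8°) = (-0.388, 0.922). F is at the origin and Q lies 49.5 along u from F, so Q = 49.5·u = (45.6, 19.2). Tangency of A1 to both parallel lines with radius 19.2 puts H and T at F ± 19.2·n: H = (-7.44, 17.7), T = (7.44, -17.7). Equal radii place E and K the same way about Q: E = Q + 19.2·n = (38.2, 36.9), K = Q − 19.2·n = (53.1, 1.48). Then |FK| = |K − F| = 53.1.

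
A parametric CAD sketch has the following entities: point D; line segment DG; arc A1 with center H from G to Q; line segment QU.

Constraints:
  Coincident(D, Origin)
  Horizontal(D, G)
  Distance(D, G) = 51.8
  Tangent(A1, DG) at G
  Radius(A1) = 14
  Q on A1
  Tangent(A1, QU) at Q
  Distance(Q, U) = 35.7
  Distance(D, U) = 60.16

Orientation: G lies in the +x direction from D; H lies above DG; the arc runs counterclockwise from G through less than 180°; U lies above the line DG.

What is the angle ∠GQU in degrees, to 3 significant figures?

112°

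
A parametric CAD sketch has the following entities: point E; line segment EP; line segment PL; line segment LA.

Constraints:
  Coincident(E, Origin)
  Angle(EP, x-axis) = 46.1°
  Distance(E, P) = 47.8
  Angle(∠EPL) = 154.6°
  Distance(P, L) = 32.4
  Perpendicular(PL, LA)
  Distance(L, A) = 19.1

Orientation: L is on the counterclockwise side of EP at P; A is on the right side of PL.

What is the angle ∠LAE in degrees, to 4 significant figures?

62.35°

∠EPL = 154.6°, so PL runs at 46.1° + (180° − 154.6°) = 71.50° from the x-axis; with |PL| = 32.4, L = P + 32.4·(cos 71.50°, sin 71.50°) = (43.43, 65.17). PL ⟂ LA; with |LA| = 19.1 on the right of PL, A = L + 19.1·(0.9483, -0.3173) = (61.54, 59.11). Then cos ∠LAE = AL·AE / (|AL||AE|), giving 62.35°.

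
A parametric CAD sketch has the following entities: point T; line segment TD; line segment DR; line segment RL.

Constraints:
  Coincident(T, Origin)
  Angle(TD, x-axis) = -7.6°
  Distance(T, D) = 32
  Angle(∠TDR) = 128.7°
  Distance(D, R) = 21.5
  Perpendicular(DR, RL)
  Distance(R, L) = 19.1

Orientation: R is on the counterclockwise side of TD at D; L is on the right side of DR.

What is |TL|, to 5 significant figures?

60.542

∠TDR = 128.7°, so DR runs at -7.6° + (180° − 128.7°) = 43.700° from the x-axis; with |DR| = 21.5, R = D + 21.5·(cos 43.700°, sin 43.700°) = (47.263, 10.622). DR ⟂ RL; with |RL| = 19.1 on the right of DR, L = R + 19.1·(0.69088, -0.72297) = (60.459, -3.1869). Then |TL| = |L − T| = 60.542.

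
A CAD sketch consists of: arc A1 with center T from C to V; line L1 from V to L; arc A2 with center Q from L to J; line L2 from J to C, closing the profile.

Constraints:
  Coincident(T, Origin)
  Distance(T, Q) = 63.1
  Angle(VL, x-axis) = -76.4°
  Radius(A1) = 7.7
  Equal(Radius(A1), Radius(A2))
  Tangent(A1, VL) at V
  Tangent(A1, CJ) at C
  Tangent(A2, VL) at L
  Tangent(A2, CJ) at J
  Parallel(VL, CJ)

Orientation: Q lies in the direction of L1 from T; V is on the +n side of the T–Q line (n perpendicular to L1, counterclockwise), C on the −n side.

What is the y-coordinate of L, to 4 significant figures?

-59.52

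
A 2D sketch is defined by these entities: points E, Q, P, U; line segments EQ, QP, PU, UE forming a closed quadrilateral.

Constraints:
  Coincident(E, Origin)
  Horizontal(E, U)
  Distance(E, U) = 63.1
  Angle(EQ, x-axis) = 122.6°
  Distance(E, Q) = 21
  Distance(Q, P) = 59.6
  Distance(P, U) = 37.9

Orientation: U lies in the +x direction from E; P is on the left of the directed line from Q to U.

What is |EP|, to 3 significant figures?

57.2

Checks: |QP| = 59.60 ✓; |PU| = 37.90 ✓.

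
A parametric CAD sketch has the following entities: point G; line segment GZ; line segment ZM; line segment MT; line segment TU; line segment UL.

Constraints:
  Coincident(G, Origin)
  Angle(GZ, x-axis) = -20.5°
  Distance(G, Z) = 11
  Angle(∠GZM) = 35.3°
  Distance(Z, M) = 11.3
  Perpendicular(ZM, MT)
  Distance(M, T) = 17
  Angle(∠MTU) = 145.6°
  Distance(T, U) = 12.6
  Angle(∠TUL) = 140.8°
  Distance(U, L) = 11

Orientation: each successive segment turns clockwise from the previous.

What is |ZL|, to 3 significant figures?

31.2

G is at the origin; GZ runs at -20.5° with length 11.0, so Z = (10.3, -3.85). ∠GZM = 35.3° gives ZM at -165° from the x-axis; with |ZM| = 11.3, M = (-0.622, -6.74). ZM is perpendicular to MT, so MT runs at 105°; with |MT| = 17.0, T = (-4.96, 9.70). ∠MTU = 145.6° gives TU at 70.4° from the x-axis; with |TU| = 12.6, U = (-0.738, 21.6). ∠TUL = 140.8° gives UL at 31.2° from the x-axis; with |UL| = 11.0, L = (8.67, 27.3). Then |ZL| = |L − Z| = 31.2.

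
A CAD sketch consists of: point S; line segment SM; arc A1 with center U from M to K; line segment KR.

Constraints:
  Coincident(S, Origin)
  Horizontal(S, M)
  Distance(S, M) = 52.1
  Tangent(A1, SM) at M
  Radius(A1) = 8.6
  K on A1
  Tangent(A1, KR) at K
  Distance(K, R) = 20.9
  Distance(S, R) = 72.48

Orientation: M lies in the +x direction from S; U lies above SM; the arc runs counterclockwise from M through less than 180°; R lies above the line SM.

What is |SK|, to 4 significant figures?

60.23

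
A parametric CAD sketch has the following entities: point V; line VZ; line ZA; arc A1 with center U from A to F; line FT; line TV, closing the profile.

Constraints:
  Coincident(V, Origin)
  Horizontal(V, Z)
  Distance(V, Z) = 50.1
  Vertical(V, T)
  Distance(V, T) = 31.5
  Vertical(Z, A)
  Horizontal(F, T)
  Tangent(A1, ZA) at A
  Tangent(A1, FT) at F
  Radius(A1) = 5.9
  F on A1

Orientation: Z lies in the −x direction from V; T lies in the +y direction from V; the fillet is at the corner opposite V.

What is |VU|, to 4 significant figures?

51.08

V is at the origin; VZ is horizontal with |VZ| = 50.1 and Z on the −x side, so Z = (-50.10, 0.000). V and T share the same x with |VT| = 31.5 and T on the +y side, so T = (0.000, 31.50). The virtual corner opposite V is at (-50.10, 31.50). Tangency of A1 to ZA means the radius UA is perpendicular to ZA and since A1 is tangent to FT there, UF ⟂ FT, with radius 5.9, so the center U sits 5.9 in from both sides at U = (-44.20, 25.60). Then |VU| = |U − V| = 51.08.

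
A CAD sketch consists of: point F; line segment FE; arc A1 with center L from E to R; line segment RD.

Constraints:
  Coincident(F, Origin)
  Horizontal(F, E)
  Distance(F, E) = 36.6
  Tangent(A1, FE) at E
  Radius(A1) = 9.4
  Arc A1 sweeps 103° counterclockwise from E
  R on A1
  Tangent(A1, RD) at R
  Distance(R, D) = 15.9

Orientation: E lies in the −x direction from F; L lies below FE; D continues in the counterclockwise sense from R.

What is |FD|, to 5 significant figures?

50.087

F is at the origin; F and E share the same y with |FE| = 36.6 and E on the −x side, so E = (-36.600, 0.0000). The tangent condition forces LE to be normal to FE, so L = E + (0, -9.4) = (-36.600, -9.4000). On A1, E sits at bearing 90° from L; a 103° counterclockwise sweep puts R at bearing 193°, so R = L + 9.4·(cos 193°, sin 193°) = (-45.759, -11.515). Tangency of A1 to RD means the radius LR is perpendicular to RD, so RD runs along (−sin 193°, cos 193°); with |RD| = 15.9, D = (-42.182, -27.007). Then |FD| = |D − F| = 50.087.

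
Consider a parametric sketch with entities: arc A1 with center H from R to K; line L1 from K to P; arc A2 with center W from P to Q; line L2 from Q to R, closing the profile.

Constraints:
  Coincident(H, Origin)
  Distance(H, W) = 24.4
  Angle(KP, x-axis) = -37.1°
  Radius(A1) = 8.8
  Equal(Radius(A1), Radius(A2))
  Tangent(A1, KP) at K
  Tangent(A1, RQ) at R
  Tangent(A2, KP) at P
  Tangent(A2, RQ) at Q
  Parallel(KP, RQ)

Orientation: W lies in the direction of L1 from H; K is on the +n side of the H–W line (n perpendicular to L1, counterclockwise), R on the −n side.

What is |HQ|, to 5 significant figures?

25.938

The slot axis is L1's direction at -37.1°, so u = (cos -37.1°, sin -37.1°) = (0.79758, -0.60321) and n = (−sin -37.1°, cos -37.1°) = (0.60321, 0.79758). H is at the origin and W lies 24.4 along u from H, so W = 24.4·u = (19.461, -14.718). Tangency of A1 to both parallel lines with radius 8.8 puts K and R at H ± 8.8·n: K = (5.3082, 7.0187), R = (-5.3082, -7.0187). Equal radii place P and Q the same way about W: P = W + 8.8·n = (24.769, -7.6995), Q = W − 8.8·n = (14.153, -21.737). Then |HQ| = |Q − H| = 25.938.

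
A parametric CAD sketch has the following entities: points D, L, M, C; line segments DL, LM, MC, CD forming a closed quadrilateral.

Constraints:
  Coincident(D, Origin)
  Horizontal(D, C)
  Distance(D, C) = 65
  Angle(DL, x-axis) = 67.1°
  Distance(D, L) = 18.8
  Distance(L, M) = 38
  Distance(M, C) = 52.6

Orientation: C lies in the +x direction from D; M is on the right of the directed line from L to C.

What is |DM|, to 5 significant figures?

25.450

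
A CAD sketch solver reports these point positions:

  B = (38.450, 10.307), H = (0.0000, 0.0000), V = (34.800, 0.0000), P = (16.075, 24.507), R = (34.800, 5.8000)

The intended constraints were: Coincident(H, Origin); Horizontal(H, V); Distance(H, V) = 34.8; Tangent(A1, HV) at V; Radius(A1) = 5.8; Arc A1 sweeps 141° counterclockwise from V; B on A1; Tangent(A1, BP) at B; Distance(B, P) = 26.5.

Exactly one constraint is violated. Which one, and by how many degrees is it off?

Tangent(A1, BP) at B — off by 6.60°.

H = (0.00, 0.00) ✓; H.y = 0.00, V.y = 0.00 ✓; |HV| = 34.80 ✓; ∠(RV, VH) = 90.00° ✓; |RV| = 5.800 ✓; bearing(R→B) − bearing(R→V) = 141.0° ✓; |RB| = 5.800 ✓; ∠(RB, BP) = 83.40° ✗; |BP| = 26.50 ✓.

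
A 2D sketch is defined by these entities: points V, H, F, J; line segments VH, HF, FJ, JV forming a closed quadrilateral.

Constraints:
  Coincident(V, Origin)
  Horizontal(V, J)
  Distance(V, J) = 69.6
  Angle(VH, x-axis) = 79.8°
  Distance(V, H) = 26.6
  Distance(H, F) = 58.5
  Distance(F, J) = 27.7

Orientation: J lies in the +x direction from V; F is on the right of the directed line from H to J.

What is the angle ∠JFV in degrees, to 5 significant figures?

129.37°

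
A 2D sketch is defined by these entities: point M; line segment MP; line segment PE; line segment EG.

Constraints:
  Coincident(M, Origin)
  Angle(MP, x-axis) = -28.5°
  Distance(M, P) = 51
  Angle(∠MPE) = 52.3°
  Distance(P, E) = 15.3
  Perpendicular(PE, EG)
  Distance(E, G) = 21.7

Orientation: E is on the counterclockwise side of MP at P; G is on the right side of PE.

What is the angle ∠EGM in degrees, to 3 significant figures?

14.4°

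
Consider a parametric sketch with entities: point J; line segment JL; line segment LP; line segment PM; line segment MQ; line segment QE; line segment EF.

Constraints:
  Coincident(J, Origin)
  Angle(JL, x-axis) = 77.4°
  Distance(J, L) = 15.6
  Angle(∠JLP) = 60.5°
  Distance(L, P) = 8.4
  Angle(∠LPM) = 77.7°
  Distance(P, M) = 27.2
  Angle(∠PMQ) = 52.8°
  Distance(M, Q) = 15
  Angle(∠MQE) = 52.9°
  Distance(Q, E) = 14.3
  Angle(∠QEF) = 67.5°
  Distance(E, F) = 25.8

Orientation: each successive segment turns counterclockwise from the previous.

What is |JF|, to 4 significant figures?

26.68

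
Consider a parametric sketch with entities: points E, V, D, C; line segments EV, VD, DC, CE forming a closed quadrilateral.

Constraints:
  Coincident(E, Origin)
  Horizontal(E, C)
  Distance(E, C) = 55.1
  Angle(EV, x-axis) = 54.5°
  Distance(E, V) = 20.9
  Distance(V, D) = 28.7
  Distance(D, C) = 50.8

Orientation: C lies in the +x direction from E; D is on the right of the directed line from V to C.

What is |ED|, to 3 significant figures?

12.2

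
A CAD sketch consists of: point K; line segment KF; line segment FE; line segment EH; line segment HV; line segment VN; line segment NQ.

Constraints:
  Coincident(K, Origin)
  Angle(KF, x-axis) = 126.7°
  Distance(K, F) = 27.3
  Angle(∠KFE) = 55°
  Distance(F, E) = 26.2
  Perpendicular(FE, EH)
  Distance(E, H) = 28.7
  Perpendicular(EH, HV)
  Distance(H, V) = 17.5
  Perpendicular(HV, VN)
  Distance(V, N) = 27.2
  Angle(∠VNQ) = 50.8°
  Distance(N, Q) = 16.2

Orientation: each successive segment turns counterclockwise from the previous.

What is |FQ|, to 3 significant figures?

24.3

K is at the origin; KF runs at 126.7° with length 27.3, so F = (-16.3, 21.9). ∠KFE = 55.0° gives FE at -108° from the x-axis; with |FE| = 26.2, E = (-24.5, -2.99). FE ⟂ EH, so EH runs at -18.3°; with |EH| = 28.7, H = (2.71, -12.0). EH ⟂ HV, so HV runs at 71.7°; with |HV| = 17.5, V = (8.20, 4.62). HV is perpendicular to VN, so VN runs at 162°; with |VN| = 27.2, N = (-17.6, 13.2). ∠VNQ = 50.8° gives NQ at -69.1° from the x-axis; with |NQ| = 16.2, Q = (-11.8, -1.98). Then |FQ| = |Q − F| = 24.3.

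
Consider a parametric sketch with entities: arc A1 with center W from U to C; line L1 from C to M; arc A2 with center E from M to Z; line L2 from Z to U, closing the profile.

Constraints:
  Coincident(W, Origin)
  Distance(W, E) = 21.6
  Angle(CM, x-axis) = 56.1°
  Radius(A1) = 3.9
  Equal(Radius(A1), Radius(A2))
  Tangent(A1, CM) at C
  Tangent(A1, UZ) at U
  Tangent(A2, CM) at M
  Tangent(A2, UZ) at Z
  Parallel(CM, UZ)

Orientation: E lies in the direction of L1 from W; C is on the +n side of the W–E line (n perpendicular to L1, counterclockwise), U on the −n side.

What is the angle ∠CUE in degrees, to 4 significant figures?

79.77°

W is at the origin and E lies 21.6 along u from W, so E = 21.6·u = (12.05, 17.93). Tangency of A1 to both parallel lines with radius 3.9 puts C and U at W ± 3.9·n: C = (-3.237, 2.175), U = (3.237, -2.175). Then cos ∠CUE = UC·UE / (|UC||UE|), giving 79.77°.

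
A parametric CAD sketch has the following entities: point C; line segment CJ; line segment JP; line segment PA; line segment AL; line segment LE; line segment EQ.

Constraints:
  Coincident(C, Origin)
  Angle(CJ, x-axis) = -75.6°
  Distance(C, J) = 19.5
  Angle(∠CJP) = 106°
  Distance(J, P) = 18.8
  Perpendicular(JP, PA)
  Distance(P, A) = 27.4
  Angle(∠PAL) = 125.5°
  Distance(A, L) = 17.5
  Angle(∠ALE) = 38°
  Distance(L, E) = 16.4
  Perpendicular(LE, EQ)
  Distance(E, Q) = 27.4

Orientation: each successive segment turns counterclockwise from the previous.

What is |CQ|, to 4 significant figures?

42.28

∠ALE = 38.0° gives LE at -75.10° from the x-axis; with |LE| = 16.4, E = (14.67, 2.685). LE ⟂ EQ, so EQ runs at 14.90°; with |EQ| = 27.4, Q = (41.15, 9.730). Then |CQ| = |Q − C| = 42.28.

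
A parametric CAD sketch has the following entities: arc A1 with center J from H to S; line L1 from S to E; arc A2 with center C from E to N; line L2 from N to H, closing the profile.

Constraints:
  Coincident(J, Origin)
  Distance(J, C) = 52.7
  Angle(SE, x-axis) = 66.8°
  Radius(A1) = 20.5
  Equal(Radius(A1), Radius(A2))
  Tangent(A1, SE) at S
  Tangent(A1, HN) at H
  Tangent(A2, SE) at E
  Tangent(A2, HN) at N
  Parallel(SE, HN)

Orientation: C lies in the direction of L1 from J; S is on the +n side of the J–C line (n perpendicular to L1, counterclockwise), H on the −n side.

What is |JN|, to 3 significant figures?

56.5

Tangency of A1 to both parallel lines with radius 20.5 puts S and H at J ± 20.5·n: S = (-18.8, 8.08), H = (18.8, -8.08). Equal radii place E and N the same way about C: E = C + 20.5·n = (1.92, 56.5), N = C − 20.5·n = (39.6, 40.4). Then |JN| = |N − J| = 56.5.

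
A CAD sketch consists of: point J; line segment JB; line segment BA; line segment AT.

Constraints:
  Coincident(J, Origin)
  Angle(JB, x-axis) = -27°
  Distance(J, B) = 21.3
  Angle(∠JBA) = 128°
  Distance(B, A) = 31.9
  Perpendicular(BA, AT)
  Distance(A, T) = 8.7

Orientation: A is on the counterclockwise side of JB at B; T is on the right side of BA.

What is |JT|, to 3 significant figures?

51.7

J is at the origin; JB runs at -27.0° with length 21.3, so B = 21.3·(cos -27.0°, sin -27.0°) = (19.0, -9.67). ∠JBA = 128.0°, so BA runs at -27.0° + (180° − 128.0°) = 25.0° from the x-axis; with |BA| = 31.9, A = B + 31.9·(cos 25.0°, sin 25.0°) = (47.9, 3.81). BA is perpendicular to AT; with |AT| = 8.7 on the right of BA, T = A + 8.7·(0.423, -0.906) = (51.6, -4.07). Then |JT| = |T − J| = 51.7.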